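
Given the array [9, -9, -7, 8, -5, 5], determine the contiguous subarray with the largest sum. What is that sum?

Using Kadane's algorithm on [9, -9, -7, 8, -5, 5]:

Scanning through the array:
Position 1 (value -9): max_ending_here = 0, max_so_far = 9
Position 2 (value -7): max_ending_here = -7, max_so_far = 9
Position 3 (value 8): max_ending_here = 8, max_so_far = 9
Position 4 (value -5): max_ending_here = 3, max_so_far = 9
Position 5 (value 5): max_ending_here = 8, max_so_far = 9

Maximum subarray: [9]
Maximum sum: 9

The maximum subarray is [9] with sum 9. This subarray runs from index 0 to index 0.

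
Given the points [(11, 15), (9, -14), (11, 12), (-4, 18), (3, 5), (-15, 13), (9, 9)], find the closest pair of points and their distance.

Computing all pairwise distances among 7 points:

d((11, 15), (9, -14)) = 29.0689
d((11, 15), (11, 12)) = 3.0 <-- minimum
d((11, 15), (-4, 18)) = 15.2971
d((11, 15), (3, 5)) = 12.8062
d((11, 15), (-15, 13)) = 26.0768
d((11, 15), (9, 9)) = 6.3246
d((9, -14), (11, 12)) = 26.0768
d((9, -14), (-4, 18)) = 34.5398
d((9, -14), (3, 5)) = 19.9249
d((9, -14), (-15, 13)) = 36.1248
d((9, -14), (9, 9)) = 23.0
d((11, 12), (-4, 18)) = 16.1555
d((11, 12), (3, 5)) = 10.6301
d((11, 12), (-15, 13)) = 26.0192
d((11, 12), (9, 9)) = 3.6056
d((-4, 18), (3, 5)) = 14.7648
d((-4, 18), (-15, 13)) = 12.083
d((-4, 18), (9, 9)) = 15.8114
d((3, 5), (-15, 13)) = 19.6977
d((3, 5), (9, 9)) = 7.2111
d((-15, 13), (9, 9)) = 24.3311

Closest pair: (11, 15) and (11, 12) with distance 3.0

The closest pair is (11, 15) and (11, 12) with Euclidean distance 3.0. For 7 points, brute-force pairwise comparison is shown above. For large n, the divide-and-conquer algorithm (sort by x, recurse on halves, check the dividing strip) achieves O(n log n).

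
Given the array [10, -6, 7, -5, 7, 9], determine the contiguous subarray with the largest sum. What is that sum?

Using Kadane's algorithm on [10, -6, 7, -5, 7, 9]:

Scanning through the array:
Position 1 (value -6): max_ending_here = 4, max_so_far = 10
Position 2 (value 7): max_ending_here = 11, max_so_far = 11
Position 3 (value -5): max_ending_here = 6, max_so_far = 11
Position 4 (value 7): max_ending_here = 13, max_so_far = 13
Position 5 (value 9): max_ending_here = 22, max_so_far = 22

Maximum subarray: [10, -6, 7, -5, 7, 9]
Maximum sum: 22

The maximum subarray is [10, -6, 7, -5, 7, 9] with sum 22. This subarray runs from index 0 to index 5.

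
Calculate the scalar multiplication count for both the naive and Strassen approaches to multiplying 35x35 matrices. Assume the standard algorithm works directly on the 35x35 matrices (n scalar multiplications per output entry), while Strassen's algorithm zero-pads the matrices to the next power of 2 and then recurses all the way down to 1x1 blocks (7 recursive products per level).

Matrix multiplication for 35x35 matrices:

Strassen's algorithm requires power-of-2 dimensions. Pad 35x35 to 64x64 (next power of 2).

Standard algorithm: 35^3 = 42875 multiplications
Strassen's algorithm: 7^(log2(64)) = 7^6 = 117649 multiplications
Difference: 42875 - 117649 = -74774 (Strassen uses MORE here due to padding overhead — for small or just-over-power-of-2 n, padding can outweigh the per-level savings)

Standard: 42875 multiplications (35^3). Strassen: 117649 multiplications (7^6, after padding to 64x64). Strassen reduces 8 recursive multiplications to 7 at each level.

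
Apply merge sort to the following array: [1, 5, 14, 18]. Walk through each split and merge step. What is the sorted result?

Merge sort trace:

Split: [1, 5, 14, 18] -> [1, 5] and [14, 18]
  Split: [1, 5] -> [1] and [5]
  Merge: [1] + [5] -> [1, 5]
  Split: [14, 18] -> [14] and [18]
  Merge: [14] + [18] -> [14, 18]
Merge: [1, 5] + [14, 18] -> [1, 5, 14, 18]

Final sorted array: [1, 5, 14, 18]

The merge sort proceeds by recursively splitting the array and merging sorted halves.
After all merges, the sorted array is [1, 5, 14, 18].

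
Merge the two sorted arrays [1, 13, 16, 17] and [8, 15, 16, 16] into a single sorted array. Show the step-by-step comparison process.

Merging process:

Compare 1 vs 8: take 1 from left. Merged: [1]
Compare 13 vs 8: take 8 from right. Merged: [1, 8]
Compare 13 vs 15: take 13 from left. Merged: [1, 8, 13]
Compare 16 vs 15: take 15 from right. Merged: [1, 8, 13, 15]
Compare 16 vs 16: take 16 from left. Merged: [1, 8, 13, 15, 16]
Compare 17 vs 16: take 16 from right. Merged: [1, 8, 13, 15, 16, 16]
Compare 17 vs 16: take 16 from right. Merged: [1, 8, 13, 15, 16, 16, 16]
Append remaining from left: [17]. Merged: [1, 8, 13, 15, 16, 16, 16, 17]

Final merged array: [1, 8, 13, 15, 16, 16, 16, 17]
Total comparisons: 7

The merged array is [1, 8, 13, 15, 16, 16, 16, 17], requiring 7 comparisons. The merge step runs in O(n) time where n is the total number of elements.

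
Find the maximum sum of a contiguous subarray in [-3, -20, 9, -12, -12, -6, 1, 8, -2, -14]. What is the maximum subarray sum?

Using Kadane's algorithm on [-3, -20, 9, -12, -12, -6, 1, 8, -2, -14]:

Scanning through the array:
Position 1 (value -20): max_ending_here = -20, max_so_far = -3
Position 2 (value 9): max_ending_here = 9, max_so_far = 9
Position 3 (value -12): max_ending_here = -3, max_so_far = 9
Position 4 (value -12): max_ending_here = -12, max_so_far = 9
Position 5 (value -6): max_ending_here = -6, max_so_far = 9
Position 6 (value 1): max_ending_here = 1, max_so_far = 9
Position 7 (value 8): max_ending_here = 9, max_so_far = 9
Position 8 (value -2): max_ending_here = 7, max_so_far = 9
Position 9 (value -14): max_ending_here = -7, max_so_far = 9

Maximum subarray: [9]
Maximum sum: 9

The maximum subarray is [9] with sum 9. This subarray runs from index 2 to index 2.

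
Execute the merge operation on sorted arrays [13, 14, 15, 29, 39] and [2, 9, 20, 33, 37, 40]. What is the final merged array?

Merging process:

Compare 13 vs 2: take 2 from right. Merged: [2]
Compare 13 vs 9: take 9 from right. Merged: [2, 9]
Compare 13 vs 20: take 13 from left. Merged: [2, 9, 13]
Compare 14 vs 20: take 14 from left. Merged: [2, 9, 13, 14]
Compare 15 vs 20: take 15 from left. Merged: [2, 9, 13, 14, 15]
Compare 29 vs 20: take 20 from right. Merged: [2, 9, 13, 14, 15, 20]
Compare 29 vs 33: take 29 from left. Merged: [2, 9, 13, 14, 15, 20, 29]
Compare 39 vs 33: take 33 from right. Merged: [2, 9, 13, 14, 15, 20, 29, 33]
Compare 39 vs 37: take 37 from right. Merged: [2, 9, 13, 14, 15, 20, 29, 33, 37]
Compare 39 vs 40: take 39 from left. Merged: [2, 9, 13, 14, 15, 20, 29, 33, 37, 39]
Append remaining from right: [40]. Merged: [2, 9, 13, 14, 15, 20, 29, 33, 37, 39, 40]

Final merged array: [2, 9, 13, 14, 15, 20, 29, 33, 37, 39, 40]
Total comparisons: 10

The merged array is [2, 9, 13, 14, 15, 20, 29, 33, 37, 39, 40], requiring 10 comparisons. The merge step runs in O(n) time where n is the total number of elements.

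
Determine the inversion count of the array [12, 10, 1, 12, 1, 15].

Finding inversions in [12, 10, 1, 12, 1, 15]:

(0, 1): arr[0]=12 > arr[1]=10
(0, 2): arr[0]=12 > arr[2]=1
(0, 4): arr[0]=12 > arr[4]=1
(1, 2): arr[1]=10 > arr[2]=1
(1, 4): arr[1]=10 > arr[4]=1
(3, 4): arr[3]=12 > arr[4]=1

Total inversions: 6

The array has 6 inversion(s): (0,1), (0,2), (0,4), (1,2), (1,4), (3,4). Each pair (i,j) satisfies i < j and arr[i] > arr[j].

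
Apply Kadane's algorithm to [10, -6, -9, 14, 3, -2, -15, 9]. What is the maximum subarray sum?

Using Kadane's algorithm on [10, -6, -9, 14, 3, -2, -15, 9]:

Scanning through the array:
Position 1 (value -6): max_ending_here = 4, max_so_far = 10
Position 2 (value -9): max_ending_here = -5, max_so_far = 10
Position 3 (value 14): max_ending_here = 14, max_so_far = 14
Position 4 (value 3): max_ending_here = 17, max_so_far = 17
Position 5 (value -2): max_ending_here = 15, max_so_far = 17
Position 6 (value -15): max_ending_here = 0, max_so_far = 17
Position 7 (value 9): max_ending_here = 9, max_so_far = 17

Maximum subarray: [14, 3]
Maximum sum: 17

The maximum subarray is [14, 3] with sum 17. This subarray runs from index 3 to index 4.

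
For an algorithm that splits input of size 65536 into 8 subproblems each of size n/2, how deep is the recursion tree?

For divide and conquer with division factor 2:

Problem sizes at each level:
Level 0: 65536
Level 1: 32768
Level 2: 16384
Level 3: 8192
Level 4: 4096
Level 5: 2048
Level 6: 1024
Level 7: 512
Level 8: 256
Level 9: 128
Level 10: 64
Level 11: 32
Level 12: 16
Level 13: 8
Level 14: 4
Level 15: 2
Level 16: 1

The root is level 0 and the size-1 base case is level 16 (the tree spans levels 0 through 16, i.e. 17 levels counting the root), so the depth is the number of divisions: log_2(65536) = 16

The recursion tree depth is log_2(65536) = 16. At each level, the problem size is divided by 2, so it takes 16 divisions to reduce to a base case of size 1. The algorithm makes 8 recursive calls at each level.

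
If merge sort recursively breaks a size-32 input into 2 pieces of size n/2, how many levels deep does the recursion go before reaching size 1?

For divide and conquer with division factor 2:

Problem sizes at each level:
Level 0: 32
Level 1: 16
Level 2: 8
Level 3: 4
Level 4: 2
Level 5: 1

The root is level 0 and the size-1 base case is level 5 (the tree spans levels 0 through 5, i.e. 6 levels counting the root), so the depth is the number of divisions: log_2(32) = 5

The recursion tree depth is log_2(32) = 5. At each level, the problem size is divided by 2, so it takes 5 divisions to reduce to a base case of size 1. The algorithm makes 2 recursive calls at each level.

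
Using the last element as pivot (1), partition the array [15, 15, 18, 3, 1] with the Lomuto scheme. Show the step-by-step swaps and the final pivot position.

Lomuto partition with pivot = 1:

Initial array: [15, 15, 18, 3, 1]

arr[0]=15 > 1: no swap
arr[1]=15 > 1: no swap
arr[2]=18 > 1: no swap
arr[3]=3 > 1: no swap

Place pivot at position 0: [1, 15, 18, 3, 15]
Pivot position: 0

After partitioning with pivot 1, the array becomes [1, 15, 18, 3, 15]. The pivot is placed at index 0. All elements to the left of the pivot are <= 1, and all elements to the right are > 1.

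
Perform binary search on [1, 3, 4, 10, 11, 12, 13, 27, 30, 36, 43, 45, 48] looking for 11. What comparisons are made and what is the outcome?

Binary search for 11 in [1, 3, 4, 10, 11, 12, 13, 27, 30, 36, 43, 45, 48]:

lo=0, hi=12, mid=6, arr[mid]=13 -> 13 > 11, search left half
lo=0, hi=5, mid=2, arr[mid]=4 -> 4 < 11, search right half
lo=3, hi=5, mid=4, arr[mid]=11 -> Found target at index 4!

Binary search finds 11 at index 4 after 3 comparisons. The search repeatedly halves the search space by comparing with the middle element.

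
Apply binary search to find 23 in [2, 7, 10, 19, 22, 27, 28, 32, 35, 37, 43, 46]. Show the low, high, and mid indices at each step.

Binary search for 23 in [2, 7, 10, 19, 22, 27, 28, 32, 35, 37, 43, 46]:

lo=0, hi=11, mid=5, arr[mid]=27 -> 27 > 23, search left half
lo=0, hi=4, mid=2, arr[mid]=10 -> 10 < 23, search right half
lo=3, hi=4, mid=3, arr[mid]=19 -> 19 < 23, search right half
lo=4, hi=4, mid=4, arr[mid]=22 -> 22 < 23, search right half
lo=5 > hi=4, target 23 not found

Binary search determines that 23 is not in the array after 4 comparisons. The search space was exhausted without finding the target.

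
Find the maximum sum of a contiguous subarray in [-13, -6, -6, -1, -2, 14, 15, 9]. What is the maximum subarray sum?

Using Kadane's algorithm on [-13, -6, -6, -1, -2, 14, 15, 9]:

Scanning through the array:
Position 1 (value -6): max_ending_here = -6, max_so_far = -6
Position 2 (value -6): max_ending_here = -6, max_so_far = -6
Position 3 (value -1): max_ending_here = -1, max_so_far = -1
Position 4 (value -2): max_ending_here = -2, max_so_far = -1
Position 5 (value 14): max_ending_here = 14, max_so_far = 14
Position 6 (value 15): max_ending_here = 29, max_so_far = 29
Position 7 (value 9): max_ending_here = 38, max_so_far = 38

Maximum subarray: [14, 15, 9]
Maximum sum: 38

The maximum subarray is [14, 15, 9] with sum 38. This subarray runs from index 5 to index 7.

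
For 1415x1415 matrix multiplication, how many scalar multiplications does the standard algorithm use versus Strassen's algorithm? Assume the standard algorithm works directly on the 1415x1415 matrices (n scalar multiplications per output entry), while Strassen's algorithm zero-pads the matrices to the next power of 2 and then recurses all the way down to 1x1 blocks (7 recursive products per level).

Matrix multiplication for 1415x1415 matrices:

Strassen's algorithm requires power-of-2 dimensions. Pad 1415x1415 to 2048x2048 (next power of 2).

Standard algorithm: 1415^3 = 2833148375 multiplications
Strassen's algorithm: 7^(log2(2048)) = 7^11 = 1977326743 multiplications
Savings: 2833148375 - 1977326743 = 855821632 multiplications

Standard: 2833148375 multiplications (1415^3). Strassen: 1977326743 multiplications (7^11, after padding to 2048x2048). Strassen reduces 8 recursive multiplications to 7 at each level.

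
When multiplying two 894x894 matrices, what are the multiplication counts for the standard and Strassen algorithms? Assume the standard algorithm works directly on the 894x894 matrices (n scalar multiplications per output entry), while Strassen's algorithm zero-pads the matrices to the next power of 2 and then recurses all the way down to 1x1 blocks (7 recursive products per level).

Matrix multiplication for 894x894 matrices:

Strassen's algorithm requires power-of-2 dimensions. Pad 894x894 to 1024x1024 (next power of 2).

Standard algorithm: 894^3 = 714516984 multiplications
Strassen's algorithm: 7^(log2(1024)) = 7^10 = 282475249 multiplications
Savings: 714516984 - 282475249 = 432041735 multiplications

Standard: 714516984 multiplications (894^3). Strassen: 282475249 multiplications (7^10, after padding to 1024x1024). Strassen reduces 8 recursive multiplications to 7 at each level.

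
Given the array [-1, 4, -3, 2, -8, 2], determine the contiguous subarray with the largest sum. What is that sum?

Using Kadane's algorithm on [-1, 4, -3, 2, -8, 2]:

Scanning through the array:
Position 1 (value 4): max_ending_here = 4, max_so_far = 4
Position 2 (value -3): max_ending_here = 1, max_so_far = 4
Position 3 (value 2): max_ending_here = 3, max_so_far = 4
Position 4 (value -8): max_ending_here = -5, max_so_far = 4
Position 5 (value 2): max_ending_here = 2, max_so_far = 4

Maximum subarray: [4]
Maximum sum: 4

The maximum subarray is [4] with sum 4. This subarray runs from index 1 to index 1.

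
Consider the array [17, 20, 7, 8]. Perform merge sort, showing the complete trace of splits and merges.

Merge sort trace:

Split: [17, 20, 7, 8] -> [17, 20] and [7, 8]
  Split: [17, 20] -> [17] and [20]
  Merge: [17] + [20] -> [17, 20]
  Split: [7, 8] -> [7] and [8]
  Merge: [7] + [8] -> [7, 8]
Merge: [17, 20] + [7, 8] -> [7, 8, 17, 20]

Final sorted array: [7, 8, 17, 20]

The merge sort proceeds by recursively splitting the array and merging sorted halves.
After all merges, the sorted array is [7, 8, 17, 20].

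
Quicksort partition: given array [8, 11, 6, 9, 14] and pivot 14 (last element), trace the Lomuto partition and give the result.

Lomuto partition with pivot = 14:

Initial array: [8, 11, 6, 9, 14]

arr[0]=8 <= 14: swap with position 0, array becomes [8, 11, 6, 9, 14]
arr[1]=11 <= 14: swap with position 1, array becomes [8, 11, 6, 9, 14]
arr[2]=6 <= 14: swap with position 2, array becomes [8, 11, 6, 9, 14]
arr[3]=9 <= 14: swap with position 3, array becomes [8, 11, 6, 9, 14]

Place pivot at position 4: [8, 11, 6, 9, 14]
Pivot position: 4

After partitioning with pivot 14, the array becomes [8, 11, 6, 9, 14]. The pivot is placed at index 4. All elements to the left of the pivot are <= 14, and all elements to the right are > 14.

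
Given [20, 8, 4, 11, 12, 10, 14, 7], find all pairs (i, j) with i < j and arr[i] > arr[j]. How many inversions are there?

Finding inversions in [20, 8, 4, 11, 12, 10, 14, 7]:

(0, 1): arr[0]=20 > arr[1]=8
(0, 2): arr[0]=20 > arr[2]=4
(0, 3): arr[0]=20 > arr[3]=11
(0, 4): arr[0]=20 > arr[4]=12
(0, 5): arr[0]=20 > arr[5]=10
(0, 6): arr[0]=20 > arr[6]=14
(0, 7): arr[0]=20 > arr[7]=7
(1, 2): arr[1]=8 > arr[2]=4
(1, 7): arr[1]=8 > arr[7]=7
(3, 5): arr[3]=11 > arr[5]=10
(3, 7): arr[3]=11 > arr[7]=7
(4, 5): arr[4]=12 > arr[5]=10
(4, 7): arr[4]=12 > arr[7]=7
(5, 7): arr[5]=10 > arr[7]=7
(6, 7): arr[6]=14 > arr[7]=7

Total inversions: 15

The array has 15 inversion(s): (0,1), (0,2), (0,3), (0,4), (0,5), (0,6), (0,7), (1,2), (1,7), (3,5), (3,7), (4,5), (4,7), (5,7), (6,7). Each pair (i,j) satisfies i < j and arr[i] > arr[j].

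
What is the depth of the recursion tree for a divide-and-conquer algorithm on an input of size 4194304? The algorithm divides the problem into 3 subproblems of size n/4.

For divide and conquer with division factor 4:

Problem sizes at each level:
Level 0: 4194304
Level 1: 1048576
Level 2: 262144
Level 3: 65536
Level 4: 16384
Level 5: 4096
Level 6: 1024
Level 7: 256
Level 8: 64
Level 9: 16
Level 10: 4
Level 11: 1

The root is level 0 and the size-1 base case is level 11 (the tree spans levels 0 through 11, i.e. 12 levels counting the root), so the depth is the number of divisions: log_4(4194304) = 11

The recursion tree depth is log_4(4194304) = 11. At each level, the problem size is divided by 4, so it takes 11 divisions to reduce to a base case of size 1. The algorithm makes 3 recursive calls at each level.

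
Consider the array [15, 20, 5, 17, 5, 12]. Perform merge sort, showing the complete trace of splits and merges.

Merge sort trace:

Split: [15, 20, 5, 17, 5, 12] -> [15, 20, 5] and [17, 5, 12]
  Split: [15, 20, 5] -> [15] and [20, 5]
    Split: [20, 5] -> [20] and [5]
    Merge: [20] + [5] -> [5, 20]
  Merge: [15] + [5, 20] -> [5, 15, 20]
  Split: [17, 5, 12] -> [17] and [5, 12]
    Split: [5, 12] -> [5] and [12]
    Merge: [5] + [12] -> [5, 12]
  Merge: [17] + [5, 12] -> [5, 12, 17]
Merge: [5, 15, 20] + [5, 12, 17] -> [5, 5, 12, 15, 17, 20]

Final sorted array: [5, 5, 12, 15, 17, 20]

The merge sort proceeds by recursively splitting the array and merging sorted halves.
After all merges, the sorted array is [5, 5, 12, 15, 17, 20].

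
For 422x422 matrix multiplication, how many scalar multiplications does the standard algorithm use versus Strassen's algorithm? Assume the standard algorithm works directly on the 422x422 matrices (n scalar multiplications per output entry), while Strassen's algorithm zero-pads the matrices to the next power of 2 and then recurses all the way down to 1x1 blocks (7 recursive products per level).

Matrix multiplication for 422x422 matrices:

Strassen's algorithm requires power-of-2 dimensions. Pad 422x422 to 512x512 (next power of 2).

Standard algorithm: 422^3 = 75151448 multiplications
Strassen's algorithm: 7^(log2(512)) = 7^9 = 40353607 multiplications
Savings: 75151448 - 40353607 = 34797841 multiplications

Standard: 75151448 multiplications (422^3). Strassen: 40353607 multiplications (7^9, after padding to 512x512). Strassen reduces 8 recursive multiplications to 7 at each level.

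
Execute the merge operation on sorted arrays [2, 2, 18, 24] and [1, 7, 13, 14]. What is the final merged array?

Merging process:

Compare 2 vs 1: take 1 from right. Merged: [1]
Compare 2 vs 7: take 2 from left. Merged: [1, 2]
Compare 2 vs 7: take 2 from left. Merged: [1, 2, 2]
Compare 18 vs 7: take 7 from right. Merged: [1, 2, 2, 7]
Compare 18 vs 13: take 13 from right. Merged: [1, 2, 2, 7, 13]
Compare 18 vs 14: take 14 from right. Merged: [1, 2, 2, 7, 13, 14]
Append remaining from left: [18, 24]. Merged: [1, 2, 2, 7, 13, 14, 18, 24]

Final merged array: [1, 2, 2, 7, 13, 14, 18, 24]
Total comparisons: 6

The merged array is [1, 2, 2, 7, 13, 14, 18, 24], requiring 6 comparisons. The merge step runs in O(n) time where n is the total number of elements.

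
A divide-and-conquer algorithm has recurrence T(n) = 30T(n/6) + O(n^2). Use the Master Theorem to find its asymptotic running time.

Master Theorem for T(n) = 30T(n/6) + O(n^2):

a = 30, b = 6, c = 2
log_b(a) = log_6(30) = 1.8982

Case 3: c = 2 > log_6(30) = 1.8982
T(n) = O(n^2) = O(n^2)

For T(n) = 30T(n/6) + O(n^2): log_6(30) = 1.8982. This is Case 3 of the Master Theorem (c > log_b(a), work dominated by root), giving O(n^2).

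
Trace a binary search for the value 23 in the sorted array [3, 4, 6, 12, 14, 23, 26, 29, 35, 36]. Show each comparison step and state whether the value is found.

Binary search for 23 in [3, 4, 6, 12, 14, 23, 26, 29, 35, 36]:

lo=0, hi=9, mid=4, arr[mid]=14 -> 14 < 23, search right half
lo=5, hi=9, mid=7, arr[mid]=29 -> 29 > 23, search left half
lo=5, hi=6, mid=5, arr[mid]=23 -> Found target at index 5!

Binary search finds 23 at index 5 after 3 comparisons. The search repeatedly halves the search space by comparing with the middle element.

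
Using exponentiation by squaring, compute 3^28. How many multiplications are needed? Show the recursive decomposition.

Computing 3^28 by squaring (build up from 3^1; each line after the first costs one multiplication):

3^1 = 3
3^2 = (3^1)^2 = 3^2 = 9
3^3 = 3 * 3^2 = 3 * 9 = 27
3^6 = (3^3)^2 = 27^2 = 729
3^7 = 3 * 3^6 = 3 * 729 = 2187
3^14 = (3^7)^2 = 2187^2 = 4782969
3^28 = (3^14)^2 = 4782969^2 = 22876792454961

Result: 22876792454961
Multiplications needed: 6 (6 lines after 3^1)

3^28 = 22876792454961. Using exponentiation by squaring, this requires 6 multiplications. The key idea: if the exponent is even, square the half-power; if odd, multiply by the base once.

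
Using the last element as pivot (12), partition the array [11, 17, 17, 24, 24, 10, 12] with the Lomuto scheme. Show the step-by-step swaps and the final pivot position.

Lomuto partition with pivot = 12:

Initial array: [11, 17, 17, 24, 24, 10, 12]

arr[0]=11 <= 12: swap with position 0, array becomes [11, 17, 17, 24, 24, 10, 12]
arr[1]=17 > 12: no swap
arr[2]=17 > 12: no swap
arr[3]=24 > 12: no swap
arr[4]=24 > 12: no swap
arr[5]=10 <= 12: swap with position 1, array becomes [11, 10, 17, 24, 24, 17, 12]

Place pivot at position 2: [11, 10, 12, 24, 24, 17, 17]
Pivot position: 2

After partitioning with pivot 12, the array becomes [11, 10, 12, 24, 24, 17, 17]. The pivot is placed at index 2. All elements to the left of the pivot are <= 12, and all elements to the right are > 12.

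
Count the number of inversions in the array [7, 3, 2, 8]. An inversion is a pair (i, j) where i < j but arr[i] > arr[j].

Finding inversions in [7, 3, 2, 8]:

(0, 1): arr[0]=7 > arr[1]=3
(0, 2): arr[0]=7 > arr[2]=2
(1, 2): arr[1]=3 > arr[2]=2

Total inversions: 3

The array has 3 inversion(s): (0,1), (0,2), (1,2). Each pair (i,j) satisfies i < j and arr[i] > arr[j].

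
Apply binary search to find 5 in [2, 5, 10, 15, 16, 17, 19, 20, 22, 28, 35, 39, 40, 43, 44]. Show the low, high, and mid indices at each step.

Binary search for 5 in [2, 5, 10, 15, 16, 17, 19, 20, 22, 28, 35, 39, 40, 43, 44]:

lo=0, hi=14, mid=7, arr[mid]=20 -> 20 > 5, search left half
lo=0, hi=6, mid=3, arr[mid]=15 -> 15 > 5, search left half
lo=0, hi=2, mid=1, arr[mid]=5 -> Found target at index 1!

Binary search finds 5 at index 1 after 3 comparisons. The search repeatedly halves the search space by comparing with the middle element.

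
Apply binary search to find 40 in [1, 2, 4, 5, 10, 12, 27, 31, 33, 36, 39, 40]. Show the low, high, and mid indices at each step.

Binary search for 40 in [1, 2, 4, 5, 10, 12, 27, 31, 33, 36, 39, 40]:

lo=0, hi=11, mid=5, arr[mid]=12 -> 12 < 40, search right half
lo=6, hi=11, mid=8, arr[mid]=33 -> 33 < 40, search right half
lo=9, hi=11, mid=10, arr[mid]=39 -> 39 < 40, search right half
lo=11, hi=11, mid=11, arr[mid]=40 -> Found target at index 11!

Binary search finds 40 at index 11 after 4 comparisons. The search repeatedly halves the search space by comparing with the middle element.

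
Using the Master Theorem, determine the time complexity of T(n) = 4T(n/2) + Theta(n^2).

Master Theorem for T(n) = 4T(n/2) + O(n^2):

a = 4, b = 2, c = 2
log_b(a) = log_2(4) = 2.0000

Case 2: c = 2 = log_2(4) = 2.0000
T(n) = O(n^2 log n) = O(n^2 log n)

For T(n) = 4T(n/2) + O(n^2): log_2(4) = 2.0000. This is Case 2 of the Master Theorem (c = log_b(a), equal work at all levels), giving O(n^2 log n).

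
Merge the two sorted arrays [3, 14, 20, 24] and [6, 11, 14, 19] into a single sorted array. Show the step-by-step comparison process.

Merging process:

Compare 3 vs 6: take 3 from left. Merged: [3]
Compare 14 vs 6: take 6 from right. Merged: [3, 6]
Compare 14 vs 11: take 11 from right. Merged: [3, 6, 11]
Compare 14 vs 14: take 14 from left. Merged: [3, 6, 11, 14]
Compare 20 vs 14: take 14 from right. Merged: [3, 6, 11, 14, 14]
Compare 20 vs 19: take 19 from right. Merged: [3, 6, 11, 14, 14, 19]
Append remaining from left: [20, 24]. Merged: [3, 6, 11, 14, 14, 19, 20, 24]

Final merged array: [3, 6, 11, 14, 14, 19, 20, 24]
Total comparisons: 6

The merged array is [3, 6, 11, 14, 14, 19, 20, 24], requiring 6 comparisons. The merge step runs in O(n) time where n is the total number of elements.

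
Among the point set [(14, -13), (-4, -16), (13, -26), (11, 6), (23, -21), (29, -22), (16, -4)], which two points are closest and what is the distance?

Computing all pairwise distances among 7 points:

d((14, -13), (-4, -16)) = 18.2483
d((14, -13), (13, -26)) = 13.0384
d((14, -13), (11, 6)) = 19.2354
d((14, -13), (23, -21)) = 12.0416
d((14, -13), (29, -22)) = 17.4929
d((14, -13), (16, -4)) = 9.2195
d((-4, -16), (13, -26)) = 19.7231
d((-4, -16), (11, 6)) = 26.6271
d((-4, -16), (23, -21)) = 27.4591
d((-4, -16), (29, -22)) = 33.541
d((-4, -16), (16, -4)) = 23.3238
d((13, -26), (11, 6)) = 32.0624
d((13, -26), (23, -21)) = 11.1803
d((13, -26), (29, -22)) = 16.4924
d((13, -26), (16, -4)) = 22.2036
d((11, 6), (23, -21)) = 29.5466
d((11, 6), (29, -22)) = 33.2866
d((11, 6), (16, -4)) = 11.1803
d((23, -21), (29, -22)) = 6.0828 <-- minimum
d((23, -21), (16, -4)) = 18.3848
d((29, -22), (16, -4)) = 22.2036

Closest pair: (23, -21) and (29, -22) with distance 6.0828

The closest pair is (23, -21) and (29, -22) with Euclidean distance 6.0828. For 7 points, brute-force pairwise comparison is shown above. For large n, the divide-and-conquer algorithm (sort by x, recurse on halves, check the dividing strip) achieves O(n log n).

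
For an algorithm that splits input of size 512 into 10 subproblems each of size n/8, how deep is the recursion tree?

For divide and conquer with division factor 8:

Problem sizes at each level:
Level 0: 512
Level 1: 64
Level 2: 8
Level 3: 1

The root is level 0 and the size-1 base case is level 3 (the tree spans levels 0 through 3, i.e. 4 levels counting the root), so the depth is the number of divisions: log_8(512) = 3

The recursion tree depth is log_8(512) = 3. At each level, the problem size is divided by 8, so it takes 3 divisions to reduce to a base case of size 1. The algorithm makes 10 recursive calls at each level.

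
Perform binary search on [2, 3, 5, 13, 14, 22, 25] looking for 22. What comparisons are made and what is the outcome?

Binary search for 22 in [2, 3, 5, 13, 14, 22, 25]:

lo=0, hi=6, mid=3, arr[mid]=13 -> 13 < 22, search right half
lo=4, hi=6, mid=5, arr[mid]=22 -> Found target at index 5!

Binary search finds 22 at index 5 after 2 comparisons. The search repeatedly halves the search space by comparing with the middle element.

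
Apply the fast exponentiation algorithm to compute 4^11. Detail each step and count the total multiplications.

Computing 4^11 by squaring (build up from 4^1; each line after the first costs one multiplication):

4^1 = 4
4^2 = (4^1)^2 = 4^2 = 16
4^4 = (4^2)^2 = 16^2 = 256
4^5 = 4 * 4^4 = 4 * 256 = 1024
4^10 = (4^5)^2 = 1024^2 = 1048576
4^11 = 4 * 4^10 = 4 * 1048576 = 4194304

Result: 4194304
Multiplications needed: 5 (5 lines after 4^1)

4^11 = 4194304. Using exponentiation by squaring, this requires 5 multiplications. The key idea: if the exponent is even, square the half-power; if odd, multiply by the base once.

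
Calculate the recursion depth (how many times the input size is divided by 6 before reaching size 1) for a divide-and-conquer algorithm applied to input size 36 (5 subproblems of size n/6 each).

For divide and conquer with division factor 6:

Problem sizes at each level:
Level 0: 36
Level 1: 6
Level 2: 1

The root is level 0 and the size-1 base case is level 2 (the tree spans levels 0 through 2, i.e. 3 levels counting the root), so the depth is the number of divisions: log_6(36) = 2

The recursion tree depth is log_6(36) = 2. At each level, the problem size is divided by 6, so it takes 2 divisions to reduce to a base case of size 1. The algorithm makes 5 recursive calls at each level.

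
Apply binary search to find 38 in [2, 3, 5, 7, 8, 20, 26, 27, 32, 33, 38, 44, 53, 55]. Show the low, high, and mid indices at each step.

Binary search for 38 in [2, 3, 5, 7, 8, 20, 26, 27, 32, 33, 38, 44, 53, 55]:

lo=0, hi=13, mid=6, arr[mid]=26 -> 26 < 38, search right half
lo=7, hi=13, mid=10, arr[mid]=38 -> Found target at index 10!

Binary search finds 38 at index 10 after 2 comparisons. The search repeatedly halves the search space by comparing with the middle element.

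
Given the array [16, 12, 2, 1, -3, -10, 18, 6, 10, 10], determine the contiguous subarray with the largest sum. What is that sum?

Using Kadane's algorithm on [16, 12, 2, 1, -3, -10, 18, 6, 10, 10]:

Scanning through the array:
Position 1 (value 12): max_ending_here = 28, max_so_far = 28
Position 2 (value 2): max_ending_here = 30, max_so_far = 30
Position 3 (value 1): max_ending_here = 31, max_so_far = 31
Position 4 (value -3): max_ending_here = 28, max_so_far = 31
Position 5 (value -10): max_ending_here = 18, max_so_far = 31
Position 6 (value 18): max_ending_here = 36, max_so_far = 36
Position 7 (value 6): max_ending_here = 42, max_so_far = 42
Position 8 (value 10): max_ending_here = 52, max_so_far = 52
Position 9 (value 10): max_ending_here = 62, max_so_far = 62

Maximum subarray: [16, 12, 2, 1, -3, -10, 18, 6, 10, 10]
Maximum sum: 62

The maximum subarray is [16, 12, 2, 1, -3, -10, 18, 6, 10, 10] with sum 62. This subarray runs from index 0 to index 9.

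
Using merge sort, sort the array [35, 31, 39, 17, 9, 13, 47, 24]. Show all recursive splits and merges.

Merge sort trace:

Split: [35, 31, 39, 17, 9, 13, 47, 24] -> [35, 31, 39, 17] and [9, 13, 47, 24]
  Split: [35, 31, 39, 17] -> [35, 31] and [39, 17]
    Split: [35, 31] -> [35] and [31]
    Merge: [35] + [31] -> [31, 35]
    Split: [39, 17] -> [39] and [17]
    Merge: [39] + [17] -> [17, 39]
  Merge: [31, 35] + [17, 39] -> [17, 31, 35, 39]
  Split: [9, 13, 47, 24] -> [9, 13] and [47, 24]
    Split: [9, 13] -> [9] and [13]
    Merge: [9] + [13] -> [9, 13]
    Split: [47, 24] -> [47] and [24]
    Merge: [47] + [24] -> [24, 47]
  Merge: [9, 13] + [24, 47] -> [9, 13, 24, 47]
Merge: [17, 31, 35, 39] + [9, 13, 24, 47] -> [9, 13, 17, 24, 31, 35, 39, 47]

Final sorted array: [9, 13, 17, 24, 31, 35, 39, 47]

The merge sort proceeds by recursively splitting the array and merging sorted halves.
After all merges, the sorted array is [9, 13, 17, 24, 31, 35, 39, 47].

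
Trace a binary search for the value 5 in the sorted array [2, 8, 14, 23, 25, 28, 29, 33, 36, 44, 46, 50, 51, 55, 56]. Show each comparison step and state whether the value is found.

Binary search for 5 in [2, 8, 14, 23, 25, 28, 29, 33, 36, 44, 46, 50, 51, 55, 56]:

lo=0, hi=14, mid=7, arr[mid]=33 -> 33 > 5, search left half
lo=0, hi=6, mid=3, arr[mid]=23 -> 23 > 5, search left half
lo=0, hi=2, mid=1, arr[mid]=8 -> 8 > 5, search left half
lo=0, hi=0, mid=0, arr[mid]=2 -> 2 < 5, search right half
lo=1 > hi=0, target 5 not found

Binary search determines that 5 is not in the array after 4 comparisons. The search space was exhausted without finding the target.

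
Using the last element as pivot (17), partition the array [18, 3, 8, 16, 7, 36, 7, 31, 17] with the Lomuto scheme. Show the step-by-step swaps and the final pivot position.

Lomuto partition with pivot = 17:

Initial array: [18, 3, 8, 16, 7, 36, 7, 31, 17]

arr[0]=18 > 17: no swap
arr[1]=3 <= 17: swap with position 0, array becomes [3, 18, 8, 16, 7, 36, 7, 31, 17]
arr[2]=8 <= 17: swap with position 1, array becomes [3, 8, 18, 16, 7, 36, 7, 31, 17]
arr[3]=16 <= 17: swap with position 2, array becomes [3, 8, 16, 18, 7, 36, 7, 31, 17]
arr[4]=7 <= 17: swap with position 3, array becomes [3, 8, 16, 7, 18, 36, 7, 31, 17]
arr[5]=36 > 17: no swap
arr[6]=7 <= 17: swap with position 4, array becomes [3, 8, 16, 7, 7, 36, 18, 31, 17]
arr[7]=31 > 17: no swap

Place pivot at position 5: [3, 8, 16, 7, 7, 17, 18, 31, 36]
Pivot position: 5

After partitioning with pivot 17, the array becomes [3, 8, 16, 7, 7, 17, 18, 31, 36]. The pivot is placed at index 5. All elements to the left of the pivot are <= 17, and all elements to the right are > 17.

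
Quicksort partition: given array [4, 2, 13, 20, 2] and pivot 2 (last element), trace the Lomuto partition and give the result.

Lomuto partition with pivot = 2:

Initial array: [4, 2, 13, 20, 2]

arr[0]=4 > 2: no swap
arr[1]=2 <= 2: swap with position 0, array becomes [2, 4, 13, 20, 2]
arr[2]=13 > 2: no swap
arr[3]=20 > 2: no swap

Place pivot at position 1: [2, 2, 13, 20, 4]
Pivot position: 1

After partitioning with pivot 2, the array becomes [2, 2, 13, 20, 4]. The pivot is placed at index 1. All elements to the left of the pivot are <= 2, and all elements to the right are > 2.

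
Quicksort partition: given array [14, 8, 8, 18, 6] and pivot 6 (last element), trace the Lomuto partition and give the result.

Lomuto partition with pivot = 6:

Initial array: [14, 8, 8, 18, 6]

arr[0]=14 > 6: no swap
arr[1]=8 > 6: no swap
arr[2]=8 > 6: no swap
arr[3]=18 > 6: no swap

Place pivot at position 0: [6, 8, 8, 18, 14]
Pivot position: 0

After partitioning with pivot 6, the array becomes [6, 8, 8, 18, 14]. The pivot is placed at index 0. All elements to the left of the pivot are <= 6, and all elements to the right are > 6.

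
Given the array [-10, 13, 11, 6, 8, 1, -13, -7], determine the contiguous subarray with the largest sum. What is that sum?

Using Kadane's algorithm on [-10, 13, 11, 6, 8, 1, -13, -7]:

Scanning through the array:
Position 1 (value 13): max_ending_here = 13, max_so_far = 13
Position 2 (value 11): max_ending_here = 24, max_so_far = 24
Position 3 (value 6): max_ending_here = 30, max_so_far = 30
Position 4 (value 8): max_ending_here = 38, max_so_far = 38
Position 5 (value 1): max_ending_here = 39, max_so_far = 39
Position 6 (value -13): max_ending_here = 26, max_so_far = 39
Position 7 (value -7): max_ending_here = 19, max_so_far = 39

Maximum subarray: [13, 11, 6, 8, 1]
Maximum sum: 39

The maximum subarray is [13, 11, 6, 8, 1] with sum 39. This subarray runs from index 1 to index 5.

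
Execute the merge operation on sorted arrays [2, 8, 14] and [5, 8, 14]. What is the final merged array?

Merging process:

Compare 2 vs 5: take 2 from left. Merged: [2]
Compare 8 vs 5: take 5 from right. Merged: [2, 5]
Compare 8 vs 8: take 8 from left. Merged: [2, 5, 8]
Compare 14 vs 8: take 8 from right. Merged: [2, 5, 8, 8]
Compare 14 vs 14: take 14 from left. Merged: [2, 5, 8, 8, 14]
Append remaining from right: [14]. Merged: [2, 5, 8, 8, 14, 14]

Final merged array: [2, 5, 8, 8, 14, 14]
Total comparisons: 5

The merged array is [2, 5, 8, 8, 14, 14], requiring 5 comparisons. The merge step runs in O(n) time where n is the total number of elements.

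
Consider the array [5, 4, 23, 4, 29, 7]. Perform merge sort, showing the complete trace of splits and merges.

Merge sort trace:

Split: [5, 4, 23, 4, 29, 7] -> [5, 4, 23] and [4, 29, 7]
  Split: [5, 4, 23] -> [5] and [4, 23]
    Split: [4, 23] -> [4] and [23]
    Merge: [4] + [23] -> [4, 23]
  Merge: [5] + [4, 23] -> [4, 5, 23]
  Split: [4, 29, 7] -> [4] and [29, 7]
    Split: [29, 7] -> [29] and [7]
    Merge: [29] + [7] -> [7, 29]
  Merge: [4] + [7, 29] -> [4, 7, 29]
Merge: [4, 5, 23] + [4, 7, 29] -> [4, 4, 5, 7, 23, 29]

Final sorted array: [4, 4, 5, 7, 23, 29]

The merge sort proceeds by recursively splitting the array and merging sorted halves.
After all merges, the sorted array is [4, 4, 5, 7, 23, 29].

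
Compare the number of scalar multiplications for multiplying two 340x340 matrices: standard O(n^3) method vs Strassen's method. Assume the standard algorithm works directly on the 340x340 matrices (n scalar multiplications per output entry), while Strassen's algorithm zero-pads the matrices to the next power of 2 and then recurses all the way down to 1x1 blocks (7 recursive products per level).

Matrix multiplication for 340x340 matrices:

Strassen's algorithm requires power-of-2 dimensions. Pad 340x340 to 512x512 (next power of 2).

Standard algorithm: 340^3 = 39304000 multiplications
Strassen's algorithm: 7^(log2(512)) = 7^9 = 40353607 multiplications
Difference: 39304000 - 40353607 = -1049607 (Strassen uses MORE here due to padding overhead — for small or just-over-power-of-2 n, padding can outweigh the per-level savings)

Standard: 39304000 multiplications (340^3). Strassen: 40353607 multiplications (7^9, after padding to 512x512). Strassen reduces 8 recursive multiplications to 7 at each level.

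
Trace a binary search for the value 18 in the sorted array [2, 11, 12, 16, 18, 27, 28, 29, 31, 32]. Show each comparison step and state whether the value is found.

Binary search for 18 in [2, 11, 12, 16, 18, 27, 28, 29, 31, 32]:

lo=0, hi=9, mid=4, arr[mid]=18 -> Found target at index 4!

Binary search finds 18 at index 4 after 1 comparisons. The search repeatedly halves the search space by comparing with the middle element.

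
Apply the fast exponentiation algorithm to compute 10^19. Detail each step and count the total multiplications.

Computing 10^19 by squaring (build up from 10^1; each line after the first costs one multiplication):

10^1 = 10
10^2 = (10^1)^2 = 10^2 = 100
10^4 = (10^2)^2 = 100^2 = 10000
10^8 = (10^4)^2 = 10000^2 = 100000000
10^9 = 10 * 10^8 = 10 * 100000000 = 1000000000
10^18 = (10^9)^2 = 1000000000^2 = 1000000000000000000
10^19 = 10 * 10^18 = 10 * 1000000000000000000 = 10000000000000000000

Result: 10000000000000000000
Multiplications needed: 6 (6 lines after 10^1)

10^19 = 10000000000000000000. Using exponentiation by squaring, this requires 6 multiplications. The key idea: if the exponent is even, square the half-power; if odd, multiply by the base once.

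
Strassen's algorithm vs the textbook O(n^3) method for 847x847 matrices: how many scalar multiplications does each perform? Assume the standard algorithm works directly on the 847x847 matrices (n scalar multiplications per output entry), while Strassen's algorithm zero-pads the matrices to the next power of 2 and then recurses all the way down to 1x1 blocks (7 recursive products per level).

Matrix multiplication for 847x847 matrices:

Strassen's algorithm requires power-of-2 dimensions. Pad 847x847 to 1024x1024 (next power of 2).

Standard algorithm: 847^3 = 607645423 multiplications
Strassen's algorithm: 7^(log2(1024)) = 7^10 = 282475249 multiplications
Savings: 607645423 - 282475249 = 325170174 multiplications

Standard: 607645423 multiplications (847^3). Strassen: 282475249 multiplications (7^10, after padding to 1024x1024). Strassen reduces 8 recursive multiplications to 7 at each level.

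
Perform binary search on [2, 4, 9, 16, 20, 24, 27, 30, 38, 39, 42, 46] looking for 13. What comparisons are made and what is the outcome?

Binary search for 13 in [2, 4, 9, 16, 20, 24, 27, 30, 38, 39, 42, 46]:

lo=0, hi=11, mid=5, arr[mid]=24 -> 24 > 13, search left half
lo=0, hi=4, mid=2, arr[mid]=9 -> 9 < 13, search right half
lo=3, hi=4, mid=3, arr[mid]=16 -> 16 > 13, search left half
lo=3 > hi=2, target 13 not found

Binary search determines that 13 is not in the array after 3 comparisons. The search space was exhausted without finding the target.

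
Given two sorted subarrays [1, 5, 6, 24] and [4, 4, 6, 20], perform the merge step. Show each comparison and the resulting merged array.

Merging process:

Compare 1 vs 4: take 1 from left. Merged: [1]
Compare 5 vs 4: take 4 from right. Merged: [1, 4]
Compare 5 vs 4: take 4 from right. Merged: [1, 4, 4]
Compare 5 vs 6: take 5 from left. Merged: [1, 4, 4, 5]
Compare 6 vs 6: take 6 from left. Merged: [1, 4, 4, 5, 6]
Compare 24 vs 6: take 6 from right. Merged: [1, 4, 4, 5, 6, 6]
Compare 24 vs 20: take 20 from right. Merged: [1, 4, 4, 5, 6, 6, 20]
Append remaining from left: [24]. Merged: [1, 4, 4, 5, 6, 6, 20, 24]

Final merged array: [1, 4, 4, 5, 6, 6, 20, 24]
Total comparisons: 7

The merged array is [1, 4, 4, 5, 6, 6, 20, 24], requiring 7 comparisons. The merge step runs in O(n) time where n is the total number of elements.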